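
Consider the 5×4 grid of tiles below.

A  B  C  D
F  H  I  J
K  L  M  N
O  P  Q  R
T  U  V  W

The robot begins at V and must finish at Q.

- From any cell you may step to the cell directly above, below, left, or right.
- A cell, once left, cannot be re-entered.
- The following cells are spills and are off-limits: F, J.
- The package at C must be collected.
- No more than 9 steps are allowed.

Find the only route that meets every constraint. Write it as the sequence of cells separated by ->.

Any route must reach C and still end at Q within 9 moves, so the order of the required stops is forced.
Route from V: left 1 to U, up 4 to B, right 1 to C, down 3 to Q — 9 moves in all.
Check: all required cells visited; 9 ≤ 9 moves.

V -> U -> P -> L -> H -> B -> C -> I -> M -> Q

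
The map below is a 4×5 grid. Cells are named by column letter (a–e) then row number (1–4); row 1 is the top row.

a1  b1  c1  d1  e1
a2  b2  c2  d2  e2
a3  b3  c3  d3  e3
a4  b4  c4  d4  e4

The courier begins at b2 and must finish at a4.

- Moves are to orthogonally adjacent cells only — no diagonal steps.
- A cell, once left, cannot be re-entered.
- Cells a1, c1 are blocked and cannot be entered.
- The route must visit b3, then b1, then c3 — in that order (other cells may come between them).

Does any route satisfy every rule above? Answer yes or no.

b1 must be visited but has only one open neighbour (b2), and it is neither the start nor the goal — the route would have to enter and leave through b2, re-entering it.

no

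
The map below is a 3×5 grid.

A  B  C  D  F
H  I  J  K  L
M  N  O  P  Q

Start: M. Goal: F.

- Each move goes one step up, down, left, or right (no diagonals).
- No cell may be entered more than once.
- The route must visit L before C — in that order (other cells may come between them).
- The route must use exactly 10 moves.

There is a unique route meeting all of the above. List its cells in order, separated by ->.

The waypoints must appear in the order L, C, with no cell reused.
Route from M: right 4 to Q, up 1 to L, left 2 to J, up 1 to C, right 2 to F — 10 moves in all.
Check: order respected (L at step 5, C at step 8); 10 moves as required.

M -> N -> O -> P -> Q -> L -> K -> J -> C -> D -> F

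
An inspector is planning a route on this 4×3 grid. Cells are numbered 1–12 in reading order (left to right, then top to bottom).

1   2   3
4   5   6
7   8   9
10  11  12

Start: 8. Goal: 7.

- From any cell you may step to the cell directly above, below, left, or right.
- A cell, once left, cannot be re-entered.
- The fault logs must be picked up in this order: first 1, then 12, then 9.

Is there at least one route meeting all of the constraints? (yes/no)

Ignoring the required order, 3 revisit-free routes from 8 to 7 pass through all of 1, 12, and 9; the waypoint orders that occur are 12 → 9 → 1 (2); 1 → 9 → 12 (1) — never 1 → 12 → 9.

no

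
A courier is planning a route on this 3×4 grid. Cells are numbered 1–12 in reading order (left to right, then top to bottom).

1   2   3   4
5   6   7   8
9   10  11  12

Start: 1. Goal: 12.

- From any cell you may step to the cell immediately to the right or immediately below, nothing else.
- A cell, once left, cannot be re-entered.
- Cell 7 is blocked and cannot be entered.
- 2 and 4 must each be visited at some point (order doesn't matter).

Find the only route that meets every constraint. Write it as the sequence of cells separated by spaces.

Moves only go right or down, so the column and row indices never decrease.
Route from 1: right 3 to 4, down 2 to 12 — 5 moves in all.
Check: all required cells visited.

1 2 3 4 8 12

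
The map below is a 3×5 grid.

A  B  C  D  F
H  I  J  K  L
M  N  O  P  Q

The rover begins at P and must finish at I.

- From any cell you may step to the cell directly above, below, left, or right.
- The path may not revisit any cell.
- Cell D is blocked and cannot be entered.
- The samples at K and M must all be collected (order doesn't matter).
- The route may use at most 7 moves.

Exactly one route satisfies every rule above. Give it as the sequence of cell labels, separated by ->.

The 7-move cap with required stops at K, M leaves no slack for detours.
Route from P: up 1 to K, left 1 to J, down 1 to O, left 2 to M, up 1 to H, right 1 to I — 7 moves in all.
Check: all required cells visited; 7 ≤ 7 moves.

P -> K -> J -> O -> N -> M -> H -> I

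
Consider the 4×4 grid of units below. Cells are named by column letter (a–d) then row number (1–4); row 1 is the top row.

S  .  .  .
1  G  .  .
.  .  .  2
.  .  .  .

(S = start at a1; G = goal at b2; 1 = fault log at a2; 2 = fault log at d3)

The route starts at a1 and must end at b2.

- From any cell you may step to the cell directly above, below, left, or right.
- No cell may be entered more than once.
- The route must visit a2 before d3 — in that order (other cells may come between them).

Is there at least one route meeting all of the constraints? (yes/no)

yes

One route that works: a1 → a2 → a3 → b3 → c3 → d3 → d2 → c2 → b2.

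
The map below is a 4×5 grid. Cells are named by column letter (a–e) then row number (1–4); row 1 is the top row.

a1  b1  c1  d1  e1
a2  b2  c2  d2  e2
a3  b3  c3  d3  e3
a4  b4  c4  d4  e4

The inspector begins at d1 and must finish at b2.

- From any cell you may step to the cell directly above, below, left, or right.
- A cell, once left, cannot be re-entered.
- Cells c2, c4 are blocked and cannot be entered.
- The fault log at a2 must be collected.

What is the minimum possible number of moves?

5

Any route passes through a2 somewhere between d1 and b2. Summing Manhattan distances along the two legs (d1 → a2 → b2) gives a lower bound of 4 + 1 = 5 moves.
A route of 5 moves achieves this: d1 → c1 → b1 → a1 → a2 → b2.
Since 5 matches the lower bound, it is optimal.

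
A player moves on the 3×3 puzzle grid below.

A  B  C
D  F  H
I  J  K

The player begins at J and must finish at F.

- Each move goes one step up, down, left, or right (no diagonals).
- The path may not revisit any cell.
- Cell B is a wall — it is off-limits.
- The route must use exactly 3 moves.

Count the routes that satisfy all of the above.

2

Need simple routes of exactly 3 moves from J to F (Manhattan distance 1, so 1 moves are spent on a detour and 1 undoing it).
Enumerating: J I D F | J K H F.
That gives 2 routes.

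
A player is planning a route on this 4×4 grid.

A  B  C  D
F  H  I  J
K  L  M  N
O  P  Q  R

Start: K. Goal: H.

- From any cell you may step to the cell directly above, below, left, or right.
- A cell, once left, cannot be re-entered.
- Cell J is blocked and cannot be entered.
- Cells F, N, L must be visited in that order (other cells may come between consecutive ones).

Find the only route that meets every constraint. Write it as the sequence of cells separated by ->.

The waypoints must appear in the order F, N, L, with no cell reused.
Route from K: 2× up (reaching A), 2× right (reaching C), 2× down (reaching M), right to N, down to R, 2× left (reaching P), 2× up (reaching H) — 12 moves in all.
Check: order respected (F at step 1, N at step 7, L at step 11).

K -> F -> A -> B -> C -> I -> M -> N -> R -> Q -> P -> L -> H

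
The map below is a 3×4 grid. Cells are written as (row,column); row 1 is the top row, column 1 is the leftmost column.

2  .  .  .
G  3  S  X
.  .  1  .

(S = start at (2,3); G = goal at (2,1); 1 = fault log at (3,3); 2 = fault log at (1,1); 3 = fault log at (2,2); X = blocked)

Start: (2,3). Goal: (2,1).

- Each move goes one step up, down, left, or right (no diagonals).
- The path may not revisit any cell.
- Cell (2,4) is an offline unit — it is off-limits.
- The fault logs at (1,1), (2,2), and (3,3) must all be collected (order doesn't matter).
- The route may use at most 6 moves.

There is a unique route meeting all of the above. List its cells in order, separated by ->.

The budget equals the shortest possible length, so every move has to be on a shortest route through the required cells.
Route from (2,3): down to (3,3), left to (3,2), 2× up (reaching (1,2)), left to (1,1), down to (2,1) — 6 moves in all.
Check: all required cells visited; 6 ≤ 6 moves.

(2,3) -> (3,3) -> (3,2) -> (2,2) -> (1,2) -> (1,1) -> (2,1)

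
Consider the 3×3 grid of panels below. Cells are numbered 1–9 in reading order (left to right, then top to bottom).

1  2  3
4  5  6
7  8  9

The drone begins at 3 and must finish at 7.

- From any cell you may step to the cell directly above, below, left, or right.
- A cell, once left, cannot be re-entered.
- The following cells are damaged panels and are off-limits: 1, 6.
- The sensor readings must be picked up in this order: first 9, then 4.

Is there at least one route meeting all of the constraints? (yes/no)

9 must be visited but has only one open neighbour (8), and it is neither the start nor the goal — the route would have to enter and leave through 8, re-entering it.

no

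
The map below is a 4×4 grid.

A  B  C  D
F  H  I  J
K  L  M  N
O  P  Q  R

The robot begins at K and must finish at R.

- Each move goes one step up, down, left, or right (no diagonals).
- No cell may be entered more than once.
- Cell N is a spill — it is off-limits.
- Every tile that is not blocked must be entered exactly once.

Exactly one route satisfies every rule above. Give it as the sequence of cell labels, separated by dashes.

K - O - P - L - H - F - A - B - C - D - J - I - M - Q - R

Need to visit all 15 open cells exactly once, starting at K and ending at R.
Route from K: down to O, right to P, 2× up (reaching H), left to F, up to A, 3× right (reaching D), down to J, left to I, 2× down (reaching Q), right to R — 14 moves in all.
Check: all 15 open cells covered.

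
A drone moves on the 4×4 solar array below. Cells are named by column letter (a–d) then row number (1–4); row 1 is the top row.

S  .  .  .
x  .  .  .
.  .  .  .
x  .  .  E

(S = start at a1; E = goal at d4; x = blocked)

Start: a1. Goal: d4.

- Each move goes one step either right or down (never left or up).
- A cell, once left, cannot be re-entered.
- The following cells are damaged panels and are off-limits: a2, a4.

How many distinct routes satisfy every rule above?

A right/down-only route from a1 to d4 makes exactly 3 down-moves and 3 right-moves in some order.
With no other constraints that would be C(6,3) = 20 routes.
Subtract routes through each blocked cell (inclusion–exclusion for overlaps): − through a2: 10 − through a4: 1 + through a2&a4: 1 → 10.
That gives 10 routes.

10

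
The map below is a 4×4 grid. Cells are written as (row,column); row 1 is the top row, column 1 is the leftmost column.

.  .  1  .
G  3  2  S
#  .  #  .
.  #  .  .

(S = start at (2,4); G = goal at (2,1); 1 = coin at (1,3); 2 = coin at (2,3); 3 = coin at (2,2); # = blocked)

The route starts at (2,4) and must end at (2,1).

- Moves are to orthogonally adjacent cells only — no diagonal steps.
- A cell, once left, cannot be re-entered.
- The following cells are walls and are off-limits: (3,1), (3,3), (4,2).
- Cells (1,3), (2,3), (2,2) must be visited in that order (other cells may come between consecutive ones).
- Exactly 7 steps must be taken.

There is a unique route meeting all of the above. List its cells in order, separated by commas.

(2,4), (1,4), (1,3), (2,3), (2,2), (1,2), (1,1), (2,1)

The waypoints must appear in the order (1,3), (2,3), (2,2), with no cell reused.
Route from (2,4): up 1 to (1,4), left 1 to (1,3), down 1 to (2,3), left 1 to (2,2), up 1 to (1,2), left 1 to (1,1), down 1 to (2,1) — 7 moves in all.
Check: order respected (1 at step 2, 2 at step 3, 3 at step 4); 7 moves as required.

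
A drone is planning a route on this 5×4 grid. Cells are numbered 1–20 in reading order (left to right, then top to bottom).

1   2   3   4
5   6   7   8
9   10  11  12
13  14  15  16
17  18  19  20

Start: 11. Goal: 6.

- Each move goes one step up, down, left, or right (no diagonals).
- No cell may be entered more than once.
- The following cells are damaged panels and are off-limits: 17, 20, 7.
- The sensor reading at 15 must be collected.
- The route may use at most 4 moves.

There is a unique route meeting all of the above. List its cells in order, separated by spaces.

11 15 14 10 6

The 4-move cap with required stops at 15 leaves no slack for detours.
Route from 11: down to 15, left to 14, 2× up (reaching 6) — 4 moves in all.
Check: all required cells visited; 4 ≤ 4 moves.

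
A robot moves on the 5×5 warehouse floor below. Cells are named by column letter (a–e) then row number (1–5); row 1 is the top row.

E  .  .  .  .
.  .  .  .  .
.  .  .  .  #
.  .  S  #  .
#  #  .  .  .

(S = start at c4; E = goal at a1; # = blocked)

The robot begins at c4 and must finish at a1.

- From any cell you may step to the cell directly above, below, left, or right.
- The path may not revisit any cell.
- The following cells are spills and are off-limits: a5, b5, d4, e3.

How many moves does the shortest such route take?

The Manhattan distance from c4 to a1 is |4−1| + |3−1| = 5, so at least 5 moves are needed.
A route of 5 moves achieves this: c4 → c3 → c2 → c1 → b1 → a1.
Since 5 matches the lower bound, it is optimal.

5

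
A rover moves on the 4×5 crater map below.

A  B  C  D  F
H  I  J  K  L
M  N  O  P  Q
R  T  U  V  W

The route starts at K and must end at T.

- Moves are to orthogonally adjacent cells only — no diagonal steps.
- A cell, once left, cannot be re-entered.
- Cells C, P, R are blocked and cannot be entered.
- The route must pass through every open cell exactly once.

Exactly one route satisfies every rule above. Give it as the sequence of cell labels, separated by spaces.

K D F L Q W V U O J I B A H M N T

Need to visit all 17 open cells exactly once, starting at K and ending at T.
Cell F has only two open neighbours (L and D), so the path must pass straight through it: one of those is the cell it's entered from and the other is where it exits.
Route from K: up 1 to D, right 1 to F, down 3 to W, left 2 to U, up 2 to J, left 1 to I, up 1 to B, left 1 to A, down 2 to M, right 1 to N, down 1 to T — 16 moves in all.
Check: all 17 open cells covered.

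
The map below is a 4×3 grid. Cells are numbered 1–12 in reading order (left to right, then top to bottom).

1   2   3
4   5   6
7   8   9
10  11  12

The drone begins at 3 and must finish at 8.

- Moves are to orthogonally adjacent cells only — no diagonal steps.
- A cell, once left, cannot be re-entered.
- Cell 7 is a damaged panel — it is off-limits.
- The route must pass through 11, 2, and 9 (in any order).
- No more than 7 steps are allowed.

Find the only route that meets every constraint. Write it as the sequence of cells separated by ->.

3 -> 2 -> 5 -> 6 -> 9 -> 12 -> 11 -> 8

The budget equals the shortest possible length, so every move has to be on a shortest route through the required cells.
Route from 3: left to 2, down to 5, right to 6, 2× down (reaching 12), left to 11, up to 8 — 7 moves in all.
Check: all required cells visited; 7 ≤ 7 moves.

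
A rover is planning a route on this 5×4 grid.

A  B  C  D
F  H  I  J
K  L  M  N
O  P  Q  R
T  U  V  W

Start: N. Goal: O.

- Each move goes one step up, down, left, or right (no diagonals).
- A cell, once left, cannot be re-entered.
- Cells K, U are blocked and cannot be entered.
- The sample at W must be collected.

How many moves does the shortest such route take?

6

Any route passes through W somewhere between N and O. Summing Manhattan distances along the two legs (N → W → O) gives a lower bound of 2 + 4 = 6 moves.
A route of 6 moves achieves this: N → R → W → V → Q → P → O.
Since 6 matches the lower bound, it is optimal.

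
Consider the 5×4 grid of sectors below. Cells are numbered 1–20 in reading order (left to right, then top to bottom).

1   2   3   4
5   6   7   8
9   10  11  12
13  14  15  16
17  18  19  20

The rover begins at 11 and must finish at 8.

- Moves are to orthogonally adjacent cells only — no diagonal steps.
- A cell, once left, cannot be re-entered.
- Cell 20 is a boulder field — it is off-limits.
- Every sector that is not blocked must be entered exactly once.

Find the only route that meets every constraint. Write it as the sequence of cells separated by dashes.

11 - 12 - 16 - 15 - 19 - 18 - 17 - 13 - 14 - 10 - 9 - 5 - 1 - 2 - 6 - 7 - 3 - 4 - 8

Need to visit all 19 open cells exactly once, starting at 11 and ending at 8.
Route from 11: right 1 to 12, down 1 to 16, left 1 to 15, down 1 to 19, left 2 to 17, up 1 to 13, right 1 to 14, up 1 to 10, left 1 to 9, up 2 to 1, right 1 to 2, down 1 to 6, right 1 to 7, up 1 to 3, right 1 to 4, down 1 to 8 — 18 moves in all.
Check: all 19 open cells covered.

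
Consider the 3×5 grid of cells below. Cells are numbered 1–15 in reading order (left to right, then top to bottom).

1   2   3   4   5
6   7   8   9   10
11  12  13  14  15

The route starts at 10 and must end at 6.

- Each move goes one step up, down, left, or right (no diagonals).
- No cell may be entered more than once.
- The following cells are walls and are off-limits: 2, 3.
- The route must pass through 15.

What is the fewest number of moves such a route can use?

6

Any route passes through 15 somewhere between 10 and 6. Summing Manhattan distances along the two legs (10 → 15 → 6) gives a lower bound of 1 + 5 = 6 moves.
A route of 6 moves achieves this: 10 → 15 → 14 → 9 → 8 → 7 → 6.
Since 6 matches the lower bound, it is optimal.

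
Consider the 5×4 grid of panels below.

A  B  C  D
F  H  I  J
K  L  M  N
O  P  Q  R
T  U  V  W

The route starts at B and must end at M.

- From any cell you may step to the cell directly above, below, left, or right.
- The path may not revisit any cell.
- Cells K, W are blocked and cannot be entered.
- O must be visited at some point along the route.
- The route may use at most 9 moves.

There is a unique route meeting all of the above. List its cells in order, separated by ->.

B -> H -> L -> P -> O -> T -> U -> V -> Q -> M

The 9-move cap with required stops at O leaves no slack for detours.
Route from B: down 3 to P, left 1 to O, down 1 to T, right 2 to V, up 2 to M — 9 moves in all.
Check: all required cells visited; 9 ≤ 9 moves.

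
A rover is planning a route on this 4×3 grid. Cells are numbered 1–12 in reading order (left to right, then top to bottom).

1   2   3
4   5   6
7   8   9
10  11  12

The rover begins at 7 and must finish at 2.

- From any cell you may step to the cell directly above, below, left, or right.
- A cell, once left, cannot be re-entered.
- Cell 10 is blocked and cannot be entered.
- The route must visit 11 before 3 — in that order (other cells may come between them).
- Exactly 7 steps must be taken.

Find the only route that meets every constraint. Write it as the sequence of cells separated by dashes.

The waypoints must appear in the order 11, 3, with no cell reused.
Route from 7: right 1 to 8, down 1 to 11, right 1 to 12, up 3 to 3, left 1 to 2 — 7 moves in all.
Check: order respected (11 at step 2, 3 at step 6); 7 moves as required.

7 - 8 - 11 - 12 - 9 - 6 - 3 - 2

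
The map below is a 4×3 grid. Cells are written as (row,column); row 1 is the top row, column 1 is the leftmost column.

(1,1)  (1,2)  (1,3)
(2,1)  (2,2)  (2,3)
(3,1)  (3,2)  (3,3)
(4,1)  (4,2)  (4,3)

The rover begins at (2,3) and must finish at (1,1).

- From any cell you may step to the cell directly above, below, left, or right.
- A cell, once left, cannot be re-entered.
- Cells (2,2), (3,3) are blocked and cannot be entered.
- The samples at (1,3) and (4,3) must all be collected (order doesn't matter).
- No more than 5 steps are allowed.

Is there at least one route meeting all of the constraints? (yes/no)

(4,3) must be visited but has only one open neighbour ((4,2)), and it is neither the start nor the goal — the route would have to enter and leave through (4,2), re-entering it.

no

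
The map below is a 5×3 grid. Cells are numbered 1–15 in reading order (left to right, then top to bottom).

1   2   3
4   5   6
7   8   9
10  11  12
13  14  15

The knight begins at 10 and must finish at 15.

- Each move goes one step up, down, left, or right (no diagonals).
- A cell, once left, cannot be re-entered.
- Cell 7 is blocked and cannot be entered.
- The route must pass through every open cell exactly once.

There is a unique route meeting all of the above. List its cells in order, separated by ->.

Need to visit all 14 open cells exactly once, starting at 10 and ending at 15.
Cell 1 has only two open neighbours (4 and 2), so the path must pass straight through it: one of those is the cell it's entered from and the other is where it exits.
Route from 10: down 1 to 13, right 1 to 14, up 3 to 5, left 1 to 4, up 1 to 1, right 2 to 3, down 4 to 15 — 13 moves in all.
Check: all 14 open cells covered.

10 -> 13 -> 14 -> 11 -> 8 -> 5 -> 4 -> 1 -> 2 -> 3 -> 6 -> 9 -> 12 -> 15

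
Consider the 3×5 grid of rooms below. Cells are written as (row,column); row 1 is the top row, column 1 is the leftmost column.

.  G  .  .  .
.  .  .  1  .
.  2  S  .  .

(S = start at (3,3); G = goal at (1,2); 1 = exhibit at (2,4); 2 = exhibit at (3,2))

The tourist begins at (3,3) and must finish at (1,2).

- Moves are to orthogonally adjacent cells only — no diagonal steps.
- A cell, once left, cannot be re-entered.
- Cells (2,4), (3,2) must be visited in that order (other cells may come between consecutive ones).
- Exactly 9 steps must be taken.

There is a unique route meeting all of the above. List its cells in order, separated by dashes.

The waypoints must appear in the order (2,4), (3,2), with no cell reused.
Route from (3,3): right to (3,4), up to (2,4), 2× left (reaching (2,2)), down to (3,2), left to (3,1), 2× up (reaching (1,1)), right to (1,2) — 9 moves in all.
Check: order respected (1 at step 2, 2 at step 5); 9 moves as required.

(3,3) - (3,4) - (2,4) - (2,3) - (2,2) - (3,2) - (3,1) - (2,1) - (1,1) - (1,2)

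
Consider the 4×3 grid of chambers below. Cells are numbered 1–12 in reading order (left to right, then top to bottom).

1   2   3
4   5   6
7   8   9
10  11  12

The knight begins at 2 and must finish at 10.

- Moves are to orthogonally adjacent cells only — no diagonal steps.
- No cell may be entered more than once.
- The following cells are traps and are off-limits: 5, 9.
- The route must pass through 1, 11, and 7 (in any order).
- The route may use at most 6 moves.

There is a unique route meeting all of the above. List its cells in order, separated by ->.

The budget equals the shortest possible length, so every move has to be on a shortest route through the required cells.
Route from 2: left 1 to 1, down 2 to 7, right 1 to 8, down 1 to 11, left 1 to 10 — 6 moves in all.
Check: all required cells visited; 6 ≤ 6 moves.

2 -> 1 -> 4 -> 7 -> 8 -> 11 -> 10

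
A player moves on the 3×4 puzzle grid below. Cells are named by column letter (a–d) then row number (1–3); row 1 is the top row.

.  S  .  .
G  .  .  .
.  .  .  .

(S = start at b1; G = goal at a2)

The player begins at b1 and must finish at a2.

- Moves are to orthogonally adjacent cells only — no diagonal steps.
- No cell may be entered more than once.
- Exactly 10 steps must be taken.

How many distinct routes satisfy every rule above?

2

Need simple routes of exactly 10 moves from b1 to a2 (Manhattan distance 2, so 4 moves are spent on a detour and 4 undoing it).
Enumerating: b1 b2 c2 c1 d1 d2 d3 c3 b3 a3 a2 | b1 c1 d1 d2 d3 c3 c2 b2 b3 a3 a2.
That gives 2 routes.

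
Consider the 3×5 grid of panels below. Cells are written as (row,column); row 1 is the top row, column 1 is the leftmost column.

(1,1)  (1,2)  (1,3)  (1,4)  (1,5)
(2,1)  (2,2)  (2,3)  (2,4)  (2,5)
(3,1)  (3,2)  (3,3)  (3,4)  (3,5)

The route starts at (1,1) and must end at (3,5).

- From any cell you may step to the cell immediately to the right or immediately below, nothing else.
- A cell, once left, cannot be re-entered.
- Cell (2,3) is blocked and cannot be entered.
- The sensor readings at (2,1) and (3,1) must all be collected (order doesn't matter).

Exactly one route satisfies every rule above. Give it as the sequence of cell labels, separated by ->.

Moves only go right or down, so the column and row indices never decrease.
Route from (1,1): down 2 to (3,1), right 4 to (3,5) — 6 moves in all.
Check: all required cells visited.

(1,1) -> (2,1) -> (3,1) -> (3,2) -> (3,3) -> (3,4) -> (3,5)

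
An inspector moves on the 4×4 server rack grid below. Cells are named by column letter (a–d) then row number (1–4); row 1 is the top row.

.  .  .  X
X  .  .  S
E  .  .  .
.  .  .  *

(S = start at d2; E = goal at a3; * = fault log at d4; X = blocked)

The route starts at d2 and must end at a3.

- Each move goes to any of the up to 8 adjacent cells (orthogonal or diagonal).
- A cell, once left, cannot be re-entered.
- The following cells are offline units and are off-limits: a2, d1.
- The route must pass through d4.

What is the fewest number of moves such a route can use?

Any route passes through d4 somewhere between d2 and a3. Summing Chebyshev distances along the two legs (d2 → d4 → a3) gives a lower bound of 2 + 3 = 5 moves.
A route of 5 moves achieves this: d2 → c3 → d4 → c4 → b3 → a3.
Since 5 matches the lower bound, it is optimal.

5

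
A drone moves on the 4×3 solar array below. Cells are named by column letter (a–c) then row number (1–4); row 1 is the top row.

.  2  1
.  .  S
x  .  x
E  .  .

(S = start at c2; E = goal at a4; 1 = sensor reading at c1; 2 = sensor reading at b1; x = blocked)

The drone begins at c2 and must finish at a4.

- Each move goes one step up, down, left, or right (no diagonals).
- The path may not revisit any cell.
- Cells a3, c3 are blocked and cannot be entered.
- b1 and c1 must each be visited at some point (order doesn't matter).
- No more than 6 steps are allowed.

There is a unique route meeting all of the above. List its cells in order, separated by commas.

c2, c1, b1, b2, b3, b4, a4

The 6-move cap with required stops at b1, c1 leaves no slack for detours.
Route from c2: up to c1, left to b1, 3× down (reaching b4), left to a4 — 6 moves in all.
Check: all required cells visited; 6 ≤ 6 moves.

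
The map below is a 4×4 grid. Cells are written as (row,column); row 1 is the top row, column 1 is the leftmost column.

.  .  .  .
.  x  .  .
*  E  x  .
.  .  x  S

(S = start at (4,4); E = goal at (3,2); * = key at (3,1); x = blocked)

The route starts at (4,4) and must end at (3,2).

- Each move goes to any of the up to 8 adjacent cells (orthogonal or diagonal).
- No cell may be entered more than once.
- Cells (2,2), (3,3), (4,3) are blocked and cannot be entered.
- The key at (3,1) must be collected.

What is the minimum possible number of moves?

Any route passes through (3,1) somewhere between (4,4) and (3,2). Summing Chebyshev distances along the two legs ((4,4) → (3,1) → (3,2)) gives a lower bound of 3 + 1 = 4 moves.
That bound ignores the blocked cells. Measuring each leg by the fewest moves that actually steer around them ((4,4)→(3,1): 4; (3,1)→(3,2): 1) raises the lower bound to 5.
The shortest route satisfying every rule uses 6 moves: (4,4) → (3,4) → (2,3) → (1,2) → (2,1) → (3,1) → (3,2).
The bound of 5 isn't tight here; checking systematically, no route of length 5 through 5 satisfies every constraint, so 6 is the minimum.

6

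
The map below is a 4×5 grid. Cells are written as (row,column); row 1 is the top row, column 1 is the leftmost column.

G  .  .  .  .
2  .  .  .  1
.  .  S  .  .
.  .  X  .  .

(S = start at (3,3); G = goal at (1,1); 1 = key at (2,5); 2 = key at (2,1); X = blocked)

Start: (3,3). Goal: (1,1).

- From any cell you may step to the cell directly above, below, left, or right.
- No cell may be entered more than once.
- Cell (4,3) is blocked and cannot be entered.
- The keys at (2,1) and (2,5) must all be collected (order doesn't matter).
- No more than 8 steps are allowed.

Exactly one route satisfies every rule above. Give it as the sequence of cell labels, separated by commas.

(3,3), (3,4), (3,5), (2,5), (2,4), (2,3), (2,2), (2,1), (1,1)

The 8-move cap with required stops at (2,1), (2,5) leaves no slack for detours.
Route from (3,3): 2× right (reaching (3,5)), up to (2,5), 4× left (reaching (2,1)), up to (1,1) — 8 moves in all.
Check: all required cells visited; 8 ≤ 8 moves.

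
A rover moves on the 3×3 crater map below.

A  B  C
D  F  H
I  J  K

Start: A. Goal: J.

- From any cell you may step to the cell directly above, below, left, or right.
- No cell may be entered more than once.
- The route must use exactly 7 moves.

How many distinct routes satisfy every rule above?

Need simple routes of exactly 7 moves from A to J (Manhattan distance 3, so 2 moves are spent on a detour and 2 undoing it).
Enumerating: A D F B C H K J | A B C H F D I J.
That gives 2 routes.

2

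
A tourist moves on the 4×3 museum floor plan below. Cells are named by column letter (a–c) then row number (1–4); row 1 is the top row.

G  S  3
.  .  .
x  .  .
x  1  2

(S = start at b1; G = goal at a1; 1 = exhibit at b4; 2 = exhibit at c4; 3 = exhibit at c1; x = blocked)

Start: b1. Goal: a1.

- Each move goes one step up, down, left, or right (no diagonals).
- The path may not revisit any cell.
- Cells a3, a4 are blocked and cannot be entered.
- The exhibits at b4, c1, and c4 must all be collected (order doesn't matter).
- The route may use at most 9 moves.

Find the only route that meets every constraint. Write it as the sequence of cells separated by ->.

b1 -> c1 -> c2 -> c3 -> c4 -> b4 -> b3 -> b2 -> a2 -> a1

The 9-move cap with required stops at b4, c1, c4 leaves no slack for detours.
Route from b1: right to c1, 3× down (reaching c4), left to b4, 2× up (reaching b2), left to a2, up to a1 — 9 moves in all.
Check: all required cells visited; 9 ≤ 9 moves.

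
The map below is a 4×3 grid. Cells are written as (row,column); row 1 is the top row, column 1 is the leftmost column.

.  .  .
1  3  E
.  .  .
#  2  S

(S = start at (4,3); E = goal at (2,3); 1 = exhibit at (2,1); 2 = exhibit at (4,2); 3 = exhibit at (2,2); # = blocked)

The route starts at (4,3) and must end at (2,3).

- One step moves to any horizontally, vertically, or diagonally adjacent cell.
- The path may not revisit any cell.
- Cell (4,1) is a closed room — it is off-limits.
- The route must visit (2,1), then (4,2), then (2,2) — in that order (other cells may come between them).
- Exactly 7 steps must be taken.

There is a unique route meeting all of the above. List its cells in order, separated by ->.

The waypoints must appear in the order (2,1), (4,2), (2,2), with no cell reused.
Route from (4,3): up-left 2 to (2,1), down 1 to (3,1), down-right 1 to (4,2), up-right 1 to (3,3), up-left 1 to (2,2), right 1 to (2,3) — 7 moves in all.
Check: order respected (1 at step 2, 2 at step 4, 3 at step 6); 7 moves as required.

(4,3) -> (3,2) -> (2,1) -> (3,1) -> (4,2) -> (3,3) -> (2,2) -> (2,3)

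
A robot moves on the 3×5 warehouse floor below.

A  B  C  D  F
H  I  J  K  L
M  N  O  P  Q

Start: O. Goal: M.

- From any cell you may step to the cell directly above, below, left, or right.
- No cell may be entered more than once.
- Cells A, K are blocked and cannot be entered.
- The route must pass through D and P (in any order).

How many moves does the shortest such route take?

Any route passes through D and P in some order between O and M. Summing Manhattan distances along each leg and taking the cheapest ordering (O → P → D → M) gives a lower bound of 1 + 2 + 5 = 8 moves.
That bound ignores the blocked cells. Measuring each leg by the fewest moves that actually steer around them (O→P: 1; P→D: 4; D→M: 5) raises the lower bound to 10.
A route of 10 moves exists: O → P → Q → L → F → D → C → J → I → N → M.
Since 10 matches that lower bound, it is optimal.

10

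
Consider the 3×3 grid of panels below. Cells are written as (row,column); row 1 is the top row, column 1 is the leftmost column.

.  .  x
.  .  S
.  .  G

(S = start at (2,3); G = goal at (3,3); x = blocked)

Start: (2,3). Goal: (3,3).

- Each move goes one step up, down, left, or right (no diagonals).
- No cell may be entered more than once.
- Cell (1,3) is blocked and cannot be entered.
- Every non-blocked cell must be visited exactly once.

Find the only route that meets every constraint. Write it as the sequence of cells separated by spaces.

(2,3) (2,2) (1,2) (1,1) (2,1) (3,1) (3,2) (3,3)

Need to visit all 8 open cells exactly once, starting at (2,3) and ending at (3,3).
Route from (2,3): left 1 to (2,2), up 1 to (1,2), left 1 to (1,1), down 2 to (3,1), right 2 to (3,3) — 7 moves in all.
Check: all 8 open cells covered.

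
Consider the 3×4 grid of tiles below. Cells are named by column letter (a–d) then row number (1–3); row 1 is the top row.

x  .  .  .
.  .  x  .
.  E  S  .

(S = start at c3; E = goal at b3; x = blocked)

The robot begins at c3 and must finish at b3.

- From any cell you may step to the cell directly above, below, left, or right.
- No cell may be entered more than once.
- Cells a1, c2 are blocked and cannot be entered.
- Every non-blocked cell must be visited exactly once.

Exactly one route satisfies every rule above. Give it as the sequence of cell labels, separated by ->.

Need to visit all 10 open cells exactly once, starting at c3 and ending at b3.
Route from c3: right to d3, 2× up (reaching d1), 2× left (reaching b1), down to b2, left to a2, down to a3, right to b3 — 9 moves in all.
Check: all 10 open cells covered.

c3 -> d3 -> d2 -> d1 -> c1 -> b1 -> b2 -> a2 -> a3 -> b3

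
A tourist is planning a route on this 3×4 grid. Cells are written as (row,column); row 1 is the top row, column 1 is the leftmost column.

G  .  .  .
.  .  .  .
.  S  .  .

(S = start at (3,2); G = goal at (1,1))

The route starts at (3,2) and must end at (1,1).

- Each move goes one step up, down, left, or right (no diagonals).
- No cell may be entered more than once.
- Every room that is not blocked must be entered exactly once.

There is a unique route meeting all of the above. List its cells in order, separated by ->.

(3,2) -> (3,1) -> (2,1) -> (2,2) -> (2,3) -> (3,3) -> (3,4) -> (2,4) -> (1,4) -> (1,3) -> (1,2) -> (1,1)

Need to visit all 12 open cells exactly once, starting at (3,2) and ending at (1,1).
Cell (3,1) has only two open neighbours ((2,1) and (3,2)), so the path must pass straight through it: one of those is the cell it's entered from and the other is where it exits.
Route from (3,2): left 1 to (3,1), up 1 to (2,1), right 2 to (2,3), down 1 to (3,3), right 1 to (3,4), up 2 to (1,4), left 3 to (1,1) — 11 moves in all.
Check: all 12 open cells covered.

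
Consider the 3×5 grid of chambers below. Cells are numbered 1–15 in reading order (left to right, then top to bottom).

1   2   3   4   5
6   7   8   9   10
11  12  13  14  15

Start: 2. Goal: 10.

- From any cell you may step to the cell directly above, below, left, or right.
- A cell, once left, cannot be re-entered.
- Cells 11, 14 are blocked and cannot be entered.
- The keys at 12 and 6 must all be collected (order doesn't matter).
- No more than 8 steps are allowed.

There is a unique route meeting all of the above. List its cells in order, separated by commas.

Any route must reach 12 and 6 and still end at 10 within 8 moves, so the order of the required stops is forced.
Route from 2: left 1 to 1, down 1 to 6, right 1 to 7, down 1 to 12, right 1 to 13, up 1 to 8, right 2 to 10 — 8 moves in all.
Check: all required cells visited; 8 ≤ 8 moves.

2, 1, 6, 7, 12, 13, 8, 9, 10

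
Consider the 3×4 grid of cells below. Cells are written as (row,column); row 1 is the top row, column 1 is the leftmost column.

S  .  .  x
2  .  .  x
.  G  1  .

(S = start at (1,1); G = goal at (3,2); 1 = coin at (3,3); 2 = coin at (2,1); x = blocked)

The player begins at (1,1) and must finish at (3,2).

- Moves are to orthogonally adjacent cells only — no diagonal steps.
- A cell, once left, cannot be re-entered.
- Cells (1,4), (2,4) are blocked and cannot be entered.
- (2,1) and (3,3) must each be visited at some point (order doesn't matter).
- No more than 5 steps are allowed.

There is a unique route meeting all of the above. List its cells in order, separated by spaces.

Any route must reach (2,1) and (3,3) and still end at (3,2) within 5 moves, so the order of the required stops is forced.
Route from (1,1): down 1 to (2,1), right 2 to (2,3), down 1 to (3,3), left 1 to (3,2) — 5 moves in all.
Check: all required cells visited; 5 ≤ 5 moves.

(1,1) (2,1) (2,2) (2,3) (3,3) (3,2)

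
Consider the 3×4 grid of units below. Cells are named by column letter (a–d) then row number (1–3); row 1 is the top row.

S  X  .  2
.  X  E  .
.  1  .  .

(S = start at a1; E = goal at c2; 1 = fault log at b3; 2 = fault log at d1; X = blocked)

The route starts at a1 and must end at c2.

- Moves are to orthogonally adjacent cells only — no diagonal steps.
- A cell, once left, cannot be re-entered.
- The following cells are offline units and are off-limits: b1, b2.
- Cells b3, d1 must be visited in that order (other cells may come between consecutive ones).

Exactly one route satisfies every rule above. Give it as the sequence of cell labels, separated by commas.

a1, a2, a3, b3, c3, d3, d2, d1, c1, c2

The waypoints must appear in the order b3, d1, with no cell reused.
Route from a1: 2× down (reaching a3), 3× right (reaching d3), 2× up (reaching d1), left to c1, down to c2 — 9 moves in all.
Check: order respected (1 at step 3, 2 at step 7).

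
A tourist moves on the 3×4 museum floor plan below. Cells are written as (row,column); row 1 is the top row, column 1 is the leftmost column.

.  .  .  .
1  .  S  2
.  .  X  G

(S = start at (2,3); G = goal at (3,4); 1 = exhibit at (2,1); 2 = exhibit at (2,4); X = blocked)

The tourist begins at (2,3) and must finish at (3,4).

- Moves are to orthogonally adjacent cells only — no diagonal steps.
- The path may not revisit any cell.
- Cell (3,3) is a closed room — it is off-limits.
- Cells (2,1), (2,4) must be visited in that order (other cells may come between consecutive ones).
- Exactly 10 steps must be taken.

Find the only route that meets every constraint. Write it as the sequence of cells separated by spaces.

The waypoints must appear in the order (2,1), (2,4), with no cell reused.
Route from (2,3): left 1 to (2,2), down 1 to (3,2), left 1 to (3,1), up 2 to (1,1), right 3 to (1,4), down 2 to (3,4) — 10 moves in all.
Check: order respected (1 at step 4, 2 at step 9); 10 moves as required.

(2,3) (2,2) (3,2) (3,1) (2,1) (1,1) (1,2) (1,3) (1,4) (2,4) (3,4)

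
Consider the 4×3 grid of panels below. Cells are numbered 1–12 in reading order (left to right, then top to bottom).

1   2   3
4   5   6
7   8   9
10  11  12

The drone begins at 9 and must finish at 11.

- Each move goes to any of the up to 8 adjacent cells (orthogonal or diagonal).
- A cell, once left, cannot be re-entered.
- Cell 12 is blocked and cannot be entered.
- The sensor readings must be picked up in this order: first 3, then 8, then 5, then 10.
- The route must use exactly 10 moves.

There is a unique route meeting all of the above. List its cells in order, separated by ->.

The waypoints must appear in the order 3, 8, 5, 10, with no cell reused.
Route from 9: 2× up (reaching 3), 2× left (reaching 1), down to 4, down-right to 8, up to 5, down-left to 7, down to 10, right to 11 — 10 moves in all.
Check: order respected (3 at step 2, 8 at step 6, 5 at step 7, 10 at step 9); 10 moves as required.

9 -> 6 -> 3 -> 2 -> 1 -> 4 -> 8 -> 5 -> 7 -> 10 -> 11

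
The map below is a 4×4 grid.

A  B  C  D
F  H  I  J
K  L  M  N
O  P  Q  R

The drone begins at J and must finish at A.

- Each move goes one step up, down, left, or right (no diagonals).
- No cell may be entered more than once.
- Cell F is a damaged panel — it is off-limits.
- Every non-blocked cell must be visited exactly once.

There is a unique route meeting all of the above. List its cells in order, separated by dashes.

J - D - C - I - M - N - R - Q - P - O - K - L - H - B - A

Need to visit all 15 open cells exactly once, starting at J and ending at A.
Cell K has only two open neighbours (O and L), so the path must pass straight through it: one of those is the cell it's entered from and the other is where it exits.
Route from J: up 1 to D, left 1 to C, down 2 to M, right 1 to N, down 1 to R, left 3 to O, up 1 to K, right 1 to L, up 2 to B, left 1 to A — 14 moves in all.
Check: all 15 open cells covered.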